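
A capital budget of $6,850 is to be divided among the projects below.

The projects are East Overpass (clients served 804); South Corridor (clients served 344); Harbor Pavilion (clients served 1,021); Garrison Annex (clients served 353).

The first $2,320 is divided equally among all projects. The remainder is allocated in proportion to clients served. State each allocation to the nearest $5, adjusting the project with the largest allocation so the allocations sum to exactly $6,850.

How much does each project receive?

First tranche $2,320 split equally: $580 each.
Remainder $4,530 by clients served (total 2,522): East Overpass 1,444.14 → $1,445; South Corridor 617.89 → $620; Harbor Pavilion 1,833.91 → $1,835; Garrison Annex 634.06 → $635.
Rounding difference −$5 on remainder applied to Harbor Pavilion.
Totals: East Overpass $580 + $1,445 = $2,025; South Corridor $580 + $620 = $1,200; Harbor Pavilion $580 + $1,830 = $2,410; Garrison Annex $580 + $635 = $1,215.

East Overpass: $2,025; South Corridor: $1,200; Harbor Pavilion: $2,410; Garrison Annex: $1,215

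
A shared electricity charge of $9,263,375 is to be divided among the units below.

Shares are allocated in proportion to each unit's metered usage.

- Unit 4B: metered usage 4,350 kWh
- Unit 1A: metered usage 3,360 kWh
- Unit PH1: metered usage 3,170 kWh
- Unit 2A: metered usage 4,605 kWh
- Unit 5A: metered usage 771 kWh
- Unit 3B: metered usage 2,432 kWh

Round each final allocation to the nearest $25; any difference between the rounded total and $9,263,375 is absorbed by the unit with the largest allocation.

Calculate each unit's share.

Unit 4B: $2,156,225 | Unit 1A: $1,665,500 | Unit PH1: $1,571,325 | Unit 2A: $2,282,650 | Unit 5A: $382,175 | Unit 3B: $1,205,500

Total metered usage = 18,688.
Unrounded shares: Unit 4B 4,350/18,688 × $9,263,375 = 2,156,232.94; Unit 1A 3,360/18,688 × $9,263,375 = 1,665,504.07; Unit PH1 3,170/18,688 × $9,263,375 = 1,571,323.78; Unit 2A 4,605/18,688 × $9,263,375 = 2,282,632.81; Unit 5A 771/18,688 × $9,263,375 = 382,173.70; Unit 3B 2,432/18,688 × $9,263,375 = 1,205,507.71.
After rounding ($25): Unit 4B $2,156,225; Unit 1A $1,665,500; Unit PH1 $1,571,325; Unit 2A $2,282,625; Unit 5A $382,175; Unit 3B $1,205,500. Sum = $9,263,350.
Difference $9,263,375 − $9,263,350 = +$25 applied to largest allocation (Unit 2A): Unit 2A becomes $2,282,650.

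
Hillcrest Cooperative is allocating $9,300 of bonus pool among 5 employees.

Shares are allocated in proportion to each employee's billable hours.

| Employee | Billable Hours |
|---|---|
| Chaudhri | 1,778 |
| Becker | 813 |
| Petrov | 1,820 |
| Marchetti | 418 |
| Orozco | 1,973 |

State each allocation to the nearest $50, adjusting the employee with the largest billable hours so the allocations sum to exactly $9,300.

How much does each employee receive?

Chaudhri: $2,450 · Becker: $1,100 · Petrov: $2,500 · Marchetti: $550 · Orozco: $2,700

Billable hours total: 1,778 + 813 + 1,820 + 418 + 1,973 = 6,802.
Proportional shares: Chaudhri 2,430.96; Becker 1,111.57; Petrov 2,488.39; Marchetti 571.51; Orozco 2,697.57.
At nearest $50: Chaudhri $2,450; Becker $1,100; Petrov $2,500; Marchetti $550; Orozco $2,700. Sum = $9,300.
No rounding difference to absorb.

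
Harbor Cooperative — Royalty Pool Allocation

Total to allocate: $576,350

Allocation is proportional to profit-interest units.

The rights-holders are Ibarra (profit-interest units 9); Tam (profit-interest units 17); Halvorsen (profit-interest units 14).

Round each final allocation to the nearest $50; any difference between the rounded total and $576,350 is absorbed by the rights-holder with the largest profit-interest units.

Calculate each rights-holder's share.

Sum of profit-interest units: 9 + 17 + 14 = 40.
Proportional shares: Ibarra 129,678.75; Tam 244,948.75; Halvorsen 201,722.50.
At nearest $50: Ibarra $129,700; Tam $244,950; Halvorsen $201,700. Sum = $576,350.
Sum already equals the total — no adjustment.

Ibarra: $129,700 | Tam: $244,950 | Halvorsen: $201,700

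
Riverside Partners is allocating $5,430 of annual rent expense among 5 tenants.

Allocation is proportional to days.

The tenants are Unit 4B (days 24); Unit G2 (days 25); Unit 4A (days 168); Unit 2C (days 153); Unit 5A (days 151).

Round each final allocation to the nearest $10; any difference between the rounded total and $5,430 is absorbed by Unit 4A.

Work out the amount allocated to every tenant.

Unit 4B: $250 | Unit G2: $260 | Unit 4A: $1,760 | Unit 2C: $1,590 | Unit 5A: $1,570

Sum of days: 521.
Pro-rata amounts: Unit 4B 24/521 × $5,430 = 250.13; Unit G2 25/521 × $5,430 = 260.56; Unit 4A 168/521 × $5,430 = 1,750.94; Unit 2C 153/521 × $5,430 = 1,594.61; Unit 5A 151/521 × $5,430 = 1,573.76.
Rounded to nearest $10: Unit 4B $250; Unit G2 $260; Unit 4A $1,750; Unit 2C $1,590; Unit 5A $1,570. Sum = $5,420.
Difference $5,430 − $5,420 = +$10 applied to Unit 4A: Unit 4A becomes $1,760.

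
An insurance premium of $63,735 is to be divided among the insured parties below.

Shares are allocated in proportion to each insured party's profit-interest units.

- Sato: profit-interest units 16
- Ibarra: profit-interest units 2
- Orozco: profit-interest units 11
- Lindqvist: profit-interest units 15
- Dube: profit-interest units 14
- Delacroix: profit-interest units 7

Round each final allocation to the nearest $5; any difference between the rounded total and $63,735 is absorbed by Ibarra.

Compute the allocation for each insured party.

Sato: $15,690 | Ibarra: $1,955 | Orozco: $10,785 | Lindqvist: $14,710 | Dube: $13,730 | Delacroix: $6,865

Combined profit-interest units = 65.
Unrounded shares: Sato 16/65 × $63,735 = 15,688.62; Ibarra 2/65 × $63,735 = 1,961.08; Orozco 11/65 × $63,735 = 10,785.92; Lindqvist 15/65 × $63,735 = 14,708.08; Dube 14/65 × $63,735 = 13,727.54; Delacroix 7/65 × $63,735 = 6,863.77.
Rounded to nearest $5: Sato $15,690; Ibarra $1,960; Orozco $10,785; Lindqvist $14,710; Dube $13,730; Delacroix $6,865. Sum = $63,740.
Difference $63,735 − $63,740 = −$5 applied to Ibarra: Ibarra becomes $1,955.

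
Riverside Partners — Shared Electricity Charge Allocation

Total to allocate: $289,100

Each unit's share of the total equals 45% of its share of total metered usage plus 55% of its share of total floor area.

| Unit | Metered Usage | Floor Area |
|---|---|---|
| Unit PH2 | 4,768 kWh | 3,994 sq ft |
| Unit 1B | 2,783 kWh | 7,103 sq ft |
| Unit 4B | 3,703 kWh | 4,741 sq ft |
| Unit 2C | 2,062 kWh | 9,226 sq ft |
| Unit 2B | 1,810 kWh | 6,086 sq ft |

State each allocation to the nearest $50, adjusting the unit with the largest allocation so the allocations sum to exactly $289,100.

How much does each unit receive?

Metered usage total 15,126; floor area total 31,150.
Blended shares (45% metered usage + 55% floor area): Unit PH2 0.2124; Unit 1B 0.2082; Unit 4B 0.1939; Unit 2C 0.2242; Unit 2B 0.1613.
Pro-rata amounts: Unit PH2 61,395.74; Unit 1B 60,193.12; Unit 4B 56,049.00; Unit 2C 64,828.82; Unit 2B 46,633.32.
Rounded to nearest $50: Unit PH2 $61,400; Unit 1B $60,200; Unit 4B $56,050; Unit 2C $64,850; Unit 2B $46,650. Sum = $289,150.
Difference $289,100 − $289,150 = −$50 applied to largest allocation (Unit 2C): Unit 2C becomes $64,800.

Unit PH2: $61,400; Unit 1B: $60,200; Unit 4B: $56,050; Unit 2C: $64,800; Unit 2B: $46,650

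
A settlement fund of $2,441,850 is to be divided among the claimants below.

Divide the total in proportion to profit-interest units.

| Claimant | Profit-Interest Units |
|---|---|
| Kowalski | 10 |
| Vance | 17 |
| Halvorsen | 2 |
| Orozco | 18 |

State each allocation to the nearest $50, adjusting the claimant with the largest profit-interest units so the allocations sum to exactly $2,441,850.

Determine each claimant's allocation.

Profit-interest units total: 10 + 17 + 2 + 18 = 47.
Pro-rata amounts: Kowalski 519,542.55; Vance 883,222.34; Halvorsen 103,908.51; Orozco 935,176.60.
After rounding ($50): Kowalski $519,550; Vance $883,200; Halvorsen $103,900; Orozco $935,200. Sum = $2,441,850.
Rounded total matches; no reconciliation needed.

Kowalski: $519,550 · Vance: $883,200 · Halvorsen: $103,900 · Orozco: $935,200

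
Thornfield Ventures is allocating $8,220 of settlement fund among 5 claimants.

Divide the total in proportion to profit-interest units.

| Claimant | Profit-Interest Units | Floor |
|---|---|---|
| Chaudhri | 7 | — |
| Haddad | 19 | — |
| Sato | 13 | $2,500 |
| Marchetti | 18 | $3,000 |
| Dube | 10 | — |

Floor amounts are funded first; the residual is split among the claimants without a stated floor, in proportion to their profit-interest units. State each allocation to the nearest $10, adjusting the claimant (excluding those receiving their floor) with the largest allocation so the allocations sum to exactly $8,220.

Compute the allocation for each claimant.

Fund the minimums — Sato $2,500; Marchetti $3,000. Balance $2,720.
Balance split over remaining profit-interest units 36: Chaudhri 528.89 → $530; Haddad 1,435.56 → $1,440; Dube 755.56 → $760.
Rounding difference −$10 applied to Haddad → $1,430.

Chaudhri: $530; Haddad: $1,430; Sato: $2,500; Marchetti: $3,000; Dube: $760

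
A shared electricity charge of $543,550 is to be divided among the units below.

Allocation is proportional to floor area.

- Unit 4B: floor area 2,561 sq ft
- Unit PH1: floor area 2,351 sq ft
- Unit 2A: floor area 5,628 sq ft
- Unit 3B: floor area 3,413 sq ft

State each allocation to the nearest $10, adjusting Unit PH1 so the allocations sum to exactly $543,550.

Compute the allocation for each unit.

Unit 4B: $99,770; Unit PH1: $91,580; Unit 2A: $219,240; Unit 3B: $132,960

Total floor area = 13,953.
Unrounded shares: Unit 4B 2,561/13,953 × $543,550 = 99,765.75; Unit PH1 2,351/13,953 × $543,550 = 91,585.04; Unit 2A 5,628/13,953 × $543,550 = 219,243.13; Unit 3B 3,413/13,953 × $543,550 = 132,956.08.
After rounding ($10): Unit 4B $99,770; Unit PH1 $91,590; Unit 2A $219,240; Unit 3B $132,960. Sum = $543,560.
Difference $543,550 − $543,560 = −$10 applied to Unit PH1: Unit PH1 becomes $91,580.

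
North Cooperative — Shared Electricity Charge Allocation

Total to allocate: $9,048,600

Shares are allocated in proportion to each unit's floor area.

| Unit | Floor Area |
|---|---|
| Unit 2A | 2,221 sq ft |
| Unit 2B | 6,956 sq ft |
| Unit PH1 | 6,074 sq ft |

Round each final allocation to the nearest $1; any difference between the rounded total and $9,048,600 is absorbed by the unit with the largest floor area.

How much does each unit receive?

Unit 2A: $1,317,746; Unit 2B: $4,127,077; Unit PH1: $3,603,777

Floor area total: 15,251.
Unrounded shares: Unit 2A 2,221/15,251 × $9,048,600 = 1,317,745.76; Unit 2B 6,956/15,251 × $9,048,600 = 4,127,077.67; Unit PH1 6,074/15,251 × $9,048,600 = 3,603,776.57.
After rounding ($1): Unit 2A $1,317,746; Unit 2B $4,127,078; Unit PH1 $3,603,777. Sum = $9,048,601.
Difference $9,048,600 − $9,048,601 = −$1 applied to largest floor area (Unit 2B): Unit 2B becomes $4,127,077.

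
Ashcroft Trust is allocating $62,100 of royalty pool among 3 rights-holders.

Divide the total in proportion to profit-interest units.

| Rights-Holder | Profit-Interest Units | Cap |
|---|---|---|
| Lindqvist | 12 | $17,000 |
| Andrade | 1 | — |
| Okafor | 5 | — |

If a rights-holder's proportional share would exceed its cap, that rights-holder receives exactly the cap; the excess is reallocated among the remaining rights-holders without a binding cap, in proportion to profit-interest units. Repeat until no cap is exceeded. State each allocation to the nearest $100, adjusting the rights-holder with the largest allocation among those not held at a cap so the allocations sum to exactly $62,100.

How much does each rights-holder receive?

Sum of profit-interest units: 18.
Pro-rata shares before constraints: Lindqvist 41,400.00; Andrade 3,450.00; Okafor 17,250.00.
Cap binds for Lindqvist ($17,000); remaining pool $45,100 reallocated over remaining profit-interest units 6.
Shares after redistribution: Andrade 7,516.67 → $7,500; Okafor 37,583.33 → $37,600.

Lindqvist: $17,000 | Andrade: $7,500 | Okafor: $37,600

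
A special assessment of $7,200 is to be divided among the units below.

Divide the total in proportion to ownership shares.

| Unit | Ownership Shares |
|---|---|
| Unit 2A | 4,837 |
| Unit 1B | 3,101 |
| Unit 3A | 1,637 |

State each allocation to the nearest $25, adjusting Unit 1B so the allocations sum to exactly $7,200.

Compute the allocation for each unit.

Sum of ownership shares: 9,575.
Unrounded shares: Unit 2A 4,837/9,575 × $7,200 = 3,637.22; Unit 1B 3,101/9,575 × $7,200 = 2,331.82; Unit 3A 1,637/9,575 × $7,200 = 1,230.96.
At nearest $25: Unit 2A $3,625; Unit 1B $2,325; Unit 3A $1,225. Sum = $7,175.
Difference $7,200 − $7,175 = +$25 applied to Unit 1B: Unit 1B becomes $2,350.

Unit 2A: $3,625 · Unit 1B: $2,350 · Unit 3A: $1,225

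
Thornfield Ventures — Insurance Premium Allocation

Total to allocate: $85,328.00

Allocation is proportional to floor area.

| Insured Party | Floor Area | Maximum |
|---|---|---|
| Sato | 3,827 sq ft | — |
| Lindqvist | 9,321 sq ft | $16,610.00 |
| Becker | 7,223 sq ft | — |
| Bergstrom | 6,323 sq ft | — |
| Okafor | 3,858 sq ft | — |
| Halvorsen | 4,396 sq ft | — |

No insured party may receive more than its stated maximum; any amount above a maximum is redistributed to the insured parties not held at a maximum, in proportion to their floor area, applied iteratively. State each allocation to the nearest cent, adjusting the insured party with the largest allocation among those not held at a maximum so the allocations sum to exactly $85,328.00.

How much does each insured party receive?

Sum of floor area: 34,948.
Unconstrained shares: Sato 9,343.8897; Lindqvist 22,757.8771; Becker 17,635.4625; Bergstrom 15,438.0492; Okafor 9,419.5783; Halvorsen 10,733.1432.
Held at cap: Lindqvist ($16,610.00); balance $68,718.00 reallocated over remaining floor area 25,627.
Shares after redistribution: Sato 10,261.9810 → $10,261.98; Becker 19,368.2489 → $19,368.25; Bergstrom 16,954.9270 → $16,954.93; Okafor 10,345.1065 → $10,345.11; Halvorsen 11,787.7367 → $11,787.74.
Rounding difference −$0.01 applied to Becker → $19,368.24.

Sato: $10,261.98 | Lindqvist: $16,610.00 | Becker: $19,368.24 | Bergstrom: $16,954.93 | Okafor: $10,345.11 | Halvorsen: $11,787.74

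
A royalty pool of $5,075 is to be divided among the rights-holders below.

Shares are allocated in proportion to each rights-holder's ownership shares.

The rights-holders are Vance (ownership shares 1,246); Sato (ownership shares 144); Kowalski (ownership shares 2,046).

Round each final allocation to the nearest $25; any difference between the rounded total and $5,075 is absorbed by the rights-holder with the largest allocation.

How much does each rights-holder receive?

Total ownership shares = 3,436.
Proportional shares: Vance 1,246/3,436 × $5,075 = 1,840.35; Sato 144/3,436 × $5,075 = 212.69; Kowalski 2,046/3,436 × $5,075 = 3,021.96.
Rounded to nearest $25: Vance $1,850; Sato $225; Kowalski $3,025. Sum = $5,100.
Difference $5,075 − $5,100 = −$25 applied to largest allocation (Kowalski): Kowalski becomes $3,000.

Vance: $1,850 · Sato: $225 · Kowalski: $3,000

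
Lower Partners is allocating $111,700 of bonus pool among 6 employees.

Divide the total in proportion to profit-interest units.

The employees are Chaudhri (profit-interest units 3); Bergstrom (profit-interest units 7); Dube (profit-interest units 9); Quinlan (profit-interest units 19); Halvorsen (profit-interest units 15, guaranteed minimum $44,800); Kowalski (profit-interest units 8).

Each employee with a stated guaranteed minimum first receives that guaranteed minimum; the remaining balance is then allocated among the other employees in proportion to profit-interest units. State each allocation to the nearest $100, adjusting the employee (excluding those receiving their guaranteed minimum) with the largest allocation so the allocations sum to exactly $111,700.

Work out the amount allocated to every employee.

Chaudhri: $4,400 · Bergstrom: $10,200 · Dube: $13,100 · Quinlan: $27,600 · Halvorsen: $44,800 · Kowalski: $11,600

Minimums first: Halvorsen $44,800. Balance $66,900.
Balance split over remaining profit-interest units 46: Chaudhri 4,363.04 → $4,400; Bergstrom 10,180.43 → $10,200; Dube 13,089.13 → $13,100; Quinlan 27,632.61 → $27,600; Kowalski 11,634.78 → $11,600.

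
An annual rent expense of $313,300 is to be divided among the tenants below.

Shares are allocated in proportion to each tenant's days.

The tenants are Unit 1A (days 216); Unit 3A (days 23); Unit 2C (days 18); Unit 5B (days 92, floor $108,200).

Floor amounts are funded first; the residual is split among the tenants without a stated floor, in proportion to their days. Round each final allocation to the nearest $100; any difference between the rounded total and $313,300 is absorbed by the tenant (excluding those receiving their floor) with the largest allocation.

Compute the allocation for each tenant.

Unit 1A: $172,300; Unit 3A: $18,400; Unit 2C: $14,400; Unit 5B: $108,200

Guaranteed amounts: Unit 5B $108,200. Balance $205,100.
Balance split over remaining days 257: Unit 1A 172,379.77 → $172,400; Unit 3A 18,355.25 → $18,400; Unit 2C 14,364.98 → $14,400.
Rounding difference −$100 applied to Unit 1A → $172,300.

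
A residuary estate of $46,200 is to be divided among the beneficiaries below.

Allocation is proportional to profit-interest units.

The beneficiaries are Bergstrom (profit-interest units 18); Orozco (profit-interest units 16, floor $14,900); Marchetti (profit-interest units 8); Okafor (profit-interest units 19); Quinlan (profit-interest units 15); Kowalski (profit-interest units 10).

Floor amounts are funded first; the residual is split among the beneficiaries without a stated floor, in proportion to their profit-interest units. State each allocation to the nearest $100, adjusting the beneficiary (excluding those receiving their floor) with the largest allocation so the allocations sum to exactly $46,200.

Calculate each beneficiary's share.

Bergstrom: $8,000; Orozco: $14,900; Marchetti: $3,600; Okafor: $8,500; Quinlan: $6,700; Kowalski: $4,500

Minimums first: Orozco $14,900. Residual $31,300.
Residual split over remaining profit-interest units 70: Bergstrom 8,048.57 → $8,000; Marchetti 3,577.14 → $3,600; Okafor 8,495.71 → $8,500; Quinlan 6,707.14 → $6,700; Kowalski 4,471.43 → $4,500.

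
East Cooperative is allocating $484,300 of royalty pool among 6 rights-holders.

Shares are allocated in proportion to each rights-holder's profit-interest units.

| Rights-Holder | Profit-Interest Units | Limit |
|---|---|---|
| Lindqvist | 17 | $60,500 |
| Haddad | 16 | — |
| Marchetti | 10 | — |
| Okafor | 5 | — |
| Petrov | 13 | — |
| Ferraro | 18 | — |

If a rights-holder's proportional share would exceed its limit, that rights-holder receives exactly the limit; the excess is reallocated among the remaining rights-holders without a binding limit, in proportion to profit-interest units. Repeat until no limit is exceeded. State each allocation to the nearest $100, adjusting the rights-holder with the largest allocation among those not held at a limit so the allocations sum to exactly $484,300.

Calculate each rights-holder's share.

Lindqvist: $60,500 · Haddad: $109,400 · Marchetti: $68,400 · Okafor: $34,200 · Petrov: $88,900 · Ferraro: $122,900

Combined profit-interest units = 79.
Unconstrained shares: Lindqvist 104,216.46; Haddad 98,086.08; Marchetti 61,303.80; Okafor 30,651.90; Petrov 79,694.94; Ferraro 110,346.84.
Capped: Lindqvist ($60,500); remaining pool $423,800 reallocated over remaining profit-interest units 62.
Remaining shares: Haddad 109,367.74 → $109,400; Marchetti 68,354.84 → $68,400; Okafor 34,177.42 → $34,200; Petrov 88,861.29 → $88,900; Ferraro 123,038.71 → $123,000.
Rounding difference −$100 applied to Ferraro → $122,900.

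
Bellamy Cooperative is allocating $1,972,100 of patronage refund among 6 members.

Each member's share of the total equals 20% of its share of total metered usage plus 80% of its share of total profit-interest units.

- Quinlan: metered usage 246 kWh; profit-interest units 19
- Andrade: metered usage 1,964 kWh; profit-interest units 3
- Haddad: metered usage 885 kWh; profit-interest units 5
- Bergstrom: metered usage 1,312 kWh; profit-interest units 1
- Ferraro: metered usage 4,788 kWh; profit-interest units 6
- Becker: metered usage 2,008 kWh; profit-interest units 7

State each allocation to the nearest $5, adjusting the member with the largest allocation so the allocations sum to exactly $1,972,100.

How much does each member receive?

Quinlan: $739,780 | Andrade: $184,585 | Haddad: $223,560 | Bergstrom: $84,670 | Ferraro: $399,450 | Becker: $340,055

Totals — metered usage 11,203, profit-interest units 41.
Combined weights (20% metered usage + 80% profit-interest units): Quinlan 0.3751; Andrade 0.0936; Haddad 0.1134; Bergstrom 0.0429; Ferraro 0.2026; Becker 0.1724.
Raw shares: Quinlan 739,780.83; Andrade 184,585.84; Haddad 223,557.88; Bergstrom 84,671.11; Ferraro 399,449.40; Becker 340,054.94.
At nearest $5: Quinlan $739,780; Andrade $184,585; Haddad $223,560; Bergstrom $84,670; Ferraro $399,450; Becker $340,055. Sum = $1,972,100.
Rounded total matches; no reconciliation needed.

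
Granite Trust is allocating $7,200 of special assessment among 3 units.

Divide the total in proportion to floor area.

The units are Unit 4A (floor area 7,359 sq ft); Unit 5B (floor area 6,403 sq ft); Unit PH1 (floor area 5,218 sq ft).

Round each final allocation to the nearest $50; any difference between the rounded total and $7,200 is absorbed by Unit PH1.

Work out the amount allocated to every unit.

Unit 4A: $2,800 | Unit 5B: $2,450 | Unit PH1: $1,950

Floor area total: 18,980.
Unrounded shares: Unit 4A 7,359/18,980 × $7,200 = 2,791.61; Unit 5B 6,403/18,980 × $7,200 = 2,428.96; Unit PH1 5,218/18,980 × $7,200 = 1,979.43.
After rounding ($50): Unit 4A $2,800; Unit 5B $2,450; Unit PH1 $2,000. Sum = $7,250.
Difference $7,200 − $7,250 = −$50 applied to Unit PH1: Unit PH1 becomes $1,950.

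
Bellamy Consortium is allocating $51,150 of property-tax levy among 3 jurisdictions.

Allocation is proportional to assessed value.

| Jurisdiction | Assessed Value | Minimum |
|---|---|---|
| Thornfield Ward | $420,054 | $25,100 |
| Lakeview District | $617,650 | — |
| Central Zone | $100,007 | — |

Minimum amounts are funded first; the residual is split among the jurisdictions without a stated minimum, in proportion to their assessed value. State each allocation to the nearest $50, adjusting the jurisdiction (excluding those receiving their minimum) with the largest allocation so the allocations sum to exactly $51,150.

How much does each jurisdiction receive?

Thornfield Ward: $25,100; Lakeview District: $22,400; Central Zone: $3,650

Fund the minimums — Thornfield Ward $25,100. Balance $26,050.
Balance split over remaining assessed value 717,657: Lakeview District 22,419.88 → $22,400; Central Zone 3,630.12 → $3,650.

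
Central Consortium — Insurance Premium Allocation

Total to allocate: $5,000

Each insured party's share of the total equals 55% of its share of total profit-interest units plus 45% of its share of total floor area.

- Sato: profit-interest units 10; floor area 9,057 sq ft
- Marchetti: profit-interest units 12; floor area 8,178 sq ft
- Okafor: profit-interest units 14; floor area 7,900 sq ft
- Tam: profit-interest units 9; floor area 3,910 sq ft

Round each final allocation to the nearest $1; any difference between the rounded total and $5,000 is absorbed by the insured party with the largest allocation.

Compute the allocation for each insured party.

Profit-interest units total 45; floor area total 29,045.
Composite weights (55% profit-interest units + 45% floor area): Sato 0.2625; Marchetti 0.2734; Okafor 0.2935; Tam 0.1706.
Pro-rata amounts: Sato 1,312.72; Marchetti 1,366.85; Okafor 1,467.54; Tam 852.89.
At nearest $1: Sato $1,313; Marchetti $1,367; Okafor $1,468; Tam $853. Sum = $5,001.
Difference $5,000 − $5,001 = −$1 applied to largest allocation (Okafor): Okafor becomes $1,467.

Sato: $1,313 · Marchetti: $1,367 · Okafor: $1,467 · Tam: $853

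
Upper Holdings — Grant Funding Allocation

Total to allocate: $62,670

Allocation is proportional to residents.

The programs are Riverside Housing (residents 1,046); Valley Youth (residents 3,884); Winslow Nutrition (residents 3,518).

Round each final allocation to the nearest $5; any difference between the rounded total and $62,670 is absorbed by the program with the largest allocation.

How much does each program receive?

Riverside Housing: $7,760; Valley Youth: $28,810; Winslow Nutrition: $26,100

Combined residents = 8,448.
Pro-rata amounts: Riverside Housing 1,046/8,448 × $62,670 = 7,759.57; Valley Youth 3,884/8,448 × $62,670 = 28,812.77; Winslow Nutrition 3,518/8,448 × $62,670 = 26,097.66.
Rounded to nearest $5: Riverside Housing $7,760; Valley Youth $28,815; Winslow Nutrition $26,100. Sum = $62,675.
Difference $62,670 − $62,675 = −$5 applied to largest allocation (Valley Youth): Valley Youth becomes $28,810.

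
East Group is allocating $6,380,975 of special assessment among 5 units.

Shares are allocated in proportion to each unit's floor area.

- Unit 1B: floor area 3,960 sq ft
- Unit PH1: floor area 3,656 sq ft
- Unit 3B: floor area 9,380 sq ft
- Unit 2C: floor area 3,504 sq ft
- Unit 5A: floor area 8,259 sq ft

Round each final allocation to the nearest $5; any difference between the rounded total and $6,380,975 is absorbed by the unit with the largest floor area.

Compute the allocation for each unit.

Floor area total: 3,960 + 3,656 + 9,380 + 3,504 + 8,259 = 28,759.
Raw shares: Unit 1B 878,634.90; Unit PH1 811,184.14; Unit 3B 2,081,210.94; Unit 2C 777,458.76; Unit 5A 1,832,486.27.
After rounding ($5): Unit 1B $878,635; Unit PH1 $811,185; Unit 3B $2,081,210; Unit 2C $777,460; Unit 5A $1,832,485. Sum = $6,380,975.
Rounded total matches; no reconciliation needed.

Unit 1B: $878,635 · Unit PH1: $811,185 · Unit 3B: $2,081,210 · Unit 2C: $777,460 · Unit 5A: $1,832,485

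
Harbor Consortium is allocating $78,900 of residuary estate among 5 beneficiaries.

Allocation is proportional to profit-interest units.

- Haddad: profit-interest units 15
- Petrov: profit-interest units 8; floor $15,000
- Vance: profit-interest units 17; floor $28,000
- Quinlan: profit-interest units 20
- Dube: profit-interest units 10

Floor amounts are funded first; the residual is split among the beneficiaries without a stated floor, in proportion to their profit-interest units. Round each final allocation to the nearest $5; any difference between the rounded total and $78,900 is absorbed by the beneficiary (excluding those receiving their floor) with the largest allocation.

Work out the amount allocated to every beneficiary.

Guaranteed amounts: Petrov $15,000; Vance $28,000. Balance $35,900.
Balance split over remaining profit-interest units 45: Haddad 11,966.67 → $11,965; Quinlan 15,955.56 → $15,955; Dube 7,977.78 → $7,980.

Haddad: $11,965; Petrov: $15,000; Vance: $28,000; Quinlan: $15,955; Dube: $7,980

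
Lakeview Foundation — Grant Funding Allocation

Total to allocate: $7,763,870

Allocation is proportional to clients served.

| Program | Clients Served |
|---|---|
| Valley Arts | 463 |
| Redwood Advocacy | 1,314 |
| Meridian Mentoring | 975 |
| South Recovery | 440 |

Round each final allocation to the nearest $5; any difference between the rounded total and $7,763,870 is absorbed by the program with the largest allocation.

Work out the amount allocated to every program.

Valley Arts: $1,126,150 | Redwood Advocacy: $3,196,025 | Meridian Mentoring: $2,371,485 | South Recovery: $1,070,210

Sum of clients served: 3,192.
Raw shares: Valley Arts 463/3,192 × $7,763,870 = 1,126,150.32; Redwood Advocacy 1,314/3,192 × $7,763,870 = 3,196,029.19; Meridian Mentoring 975/3,192 × $7,763,870 = 2,371,482.85; South Recovery 440/3,192 × $7,763,870 = 1,070,207.64.
After rounding ($5): Valley Arts $1,126,150; Redwood Advocacy $3,196,030; Meridian Mentoring $2,371,485; South Recovery $1,070,210. Sum = $7,763,875.
Difference $7,763,870 − $7,763,875 = −$5 applied to largest allocation (Redwood Advocacy): Redwood Advocacy becomes $3,196,025.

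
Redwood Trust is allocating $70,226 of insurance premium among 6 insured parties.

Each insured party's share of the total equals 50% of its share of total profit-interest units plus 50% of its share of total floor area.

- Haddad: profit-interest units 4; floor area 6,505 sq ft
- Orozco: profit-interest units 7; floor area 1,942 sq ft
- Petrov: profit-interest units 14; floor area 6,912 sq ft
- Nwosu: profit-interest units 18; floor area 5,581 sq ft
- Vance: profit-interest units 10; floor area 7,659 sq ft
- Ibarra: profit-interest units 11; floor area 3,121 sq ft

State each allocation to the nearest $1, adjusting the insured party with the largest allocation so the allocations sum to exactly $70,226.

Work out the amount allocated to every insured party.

Haddad: $9,395 · Orozco: $5,990 · Petrov: $15,332 · Nwosu: $16,054 · Vance: $13,965 · Ibarra: $9,490

Profit-interest units total 64; floor area total 31,720.
Blended shares (50% profit-interest units + 50% floor area): Haddad 0.1338; Orozco 0.0853; Petrov 0.2183; Nwosu 0.2286; Vance 0.1989; Ibarra 0.1351.
Unrounded shares: Haddad 9,395.38; Orozco 5,990.21; Petrov 15,332.33; Nwosu 16,053.52; Vance 13,964.67; Ibarra 9,489.89.
At nearest $1: Haddad $9,395; Orozco $5,990; Petrov $15,332; Nwosu $16,054; Vance $13,965; Ibarra $9,490. Sum = $70,226.
Sum already equals the total — no adjustment.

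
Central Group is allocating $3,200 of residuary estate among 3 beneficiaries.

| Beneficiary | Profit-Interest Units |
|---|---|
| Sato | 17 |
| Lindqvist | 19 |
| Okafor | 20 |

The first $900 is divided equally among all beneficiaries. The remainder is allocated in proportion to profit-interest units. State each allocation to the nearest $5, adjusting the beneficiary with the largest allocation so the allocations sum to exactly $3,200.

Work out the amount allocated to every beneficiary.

Sato: $1,000; Lindqvist: $1,080; Okafor: $1,120

$900 shared equally gives $300 per beneficiary.
Remainder $2,300 by profit-interest units (total 56): Sato 698.21 → $700; Lindqvist 780.36 → $780; Okafor 821.43 → $820.
Totals: Sato $300 + $700 = $1,000; Lindqvist $300 + $780 = $1,080; Okafor $300 + $820 = $1,120.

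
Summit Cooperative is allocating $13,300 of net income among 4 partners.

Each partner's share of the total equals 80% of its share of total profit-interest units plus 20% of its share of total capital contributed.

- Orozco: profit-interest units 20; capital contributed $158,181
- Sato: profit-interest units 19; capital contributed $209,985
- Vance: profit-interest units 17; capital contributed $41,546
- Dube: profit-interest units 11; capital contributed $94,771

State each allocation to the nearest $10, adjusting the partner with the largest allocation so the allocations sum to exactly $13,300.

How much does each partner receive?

Orozco: $4,010 · Sato: $4,120 · Vance: $2,920 · Dube: $2,250

Totals — profit-interest units 67, capital contributed 504,483.
Combined weights (80% profit-interest units + 20% capital contributed): Orozco 0.3015; Sato 0.3101; Vance 0.2195; Dube 0.1689.
Unrounded shares: Orozco 4,010.16; Sato 4,124.51; Vance 2,918.76; Dube 2,246.57.
Rounded to nearest $10: Orozco $4,010; Sato $4,120; Vance $2,920; Dube $2,250. Sum = $13,300.
Sum already equals the total — no adjustment.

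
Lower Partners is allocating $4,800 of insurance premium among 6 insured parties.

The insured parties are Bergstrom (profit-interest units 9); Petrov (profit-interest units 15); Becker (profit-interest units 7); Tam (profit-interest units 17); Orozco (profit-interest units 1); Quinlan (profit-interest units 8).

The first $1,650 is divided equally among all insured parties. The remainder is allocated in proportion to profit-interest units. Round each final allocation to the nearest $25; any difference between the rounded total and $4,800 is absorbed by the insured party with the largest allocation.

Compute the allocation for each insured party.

Equal tier: $1,650 ÷ 6 = $275 apiece.
Remainder $3,150 by profit-interest units (total 57): Bergstrom 497.37 → $500; Petrov 828.95 → $825; Becker 386.84 → $375; Tam 939.47 → $950; Orozco 55.26 → $50; Quinlan 442.11 → $450.
Totals: Bergstrom $275 + $500 = $775; Petrov $275 + $825 = $1,100; Becker $275 + $375 = $650; Tam $275 + $950 = $1,225; Orozco $275 + $50 = $325; Quinlan $275 + $450 = $725.

Bergstrom: $775 · Petrov: $1,100 · Becker: $650 · Tam: $1,225 · Orozco: $325 · Quinlan: $725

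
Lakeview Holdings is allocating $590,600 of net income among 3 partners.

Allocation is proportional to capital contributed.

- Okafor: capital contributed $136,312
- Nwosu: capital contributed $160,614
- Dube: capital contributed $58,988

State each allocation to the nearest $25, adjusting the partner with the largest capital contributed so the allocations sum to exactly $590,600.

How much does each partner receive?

Combined capital contributed = 136,312 + 160,614 + 58,988 = 355,914.
Pro-rata amounts: Okafor 226,194.72; Nwosu 266,521.21; Dube 97,884.08.
At nearest $25: Okafor $226,200; Nwosu $266,525; Dube $97,875. Sum = $590,600.
No rounding difference to absorb.

Okafor: $226,200 · Nwosu: $266,525 · Dube: $97,875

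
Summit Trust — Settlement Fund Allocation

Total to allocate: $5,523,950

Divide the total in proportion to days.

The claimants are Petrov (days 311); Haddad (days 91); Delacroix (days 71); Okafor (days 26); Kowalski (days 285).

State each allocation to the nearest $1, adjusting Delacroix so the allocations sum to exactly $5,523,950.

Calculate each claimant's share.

Petrov: $2,191,261; Haddad: $641,173; Delacroix: $500,255; Okafor: $183,192; Kowalski: $2,008,069

Total days = 784.
Raw shares: Petrov 311/784 × $5,523,950 = 2,191,260.78; Haddad 91/784 × $5,523,950 = 641,172.77; Delacroix 71/784 × $5,523,950 = 500,255.68; Okafor 26/784 × $5,523,950 = 183,192.22; Kowalski 285/784 × $5,523,950 = 2,008,068.56.
After rounding ($1): Petrov $2,191,261; Haddad $641,173; Delacroix $500,256; Okafor $183,192; Kowalski $2,008,069. Sum = $5,523,951.
Difference $5,523,950 − $5,523,951 = −$1 applied to Delacroix: Delacroix becomes $500,255.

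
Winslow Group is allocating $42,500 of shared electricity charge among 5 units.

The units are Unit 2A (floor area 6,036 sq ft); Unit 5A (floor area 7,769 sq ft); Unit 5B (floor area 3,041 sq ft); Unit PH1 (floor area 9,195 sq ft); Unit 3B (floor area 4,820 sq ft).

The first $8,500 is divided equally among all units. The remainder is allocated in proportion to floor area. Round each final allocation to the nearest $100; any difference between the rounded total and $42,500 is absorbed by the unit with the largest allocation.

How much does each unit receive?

Equal tier: $8,500 ÷ 5 = $1,700 apiece.
Remainder $34,000 by floor area (total 30,861): Unit 2A 6,649.95 → $6,600; Unit 5A 8,559.22 → $8,600; Unit 5B 3,350.31 → $3,400; Unit PH1 10,130.26 → $10,100; Unit 3B 5,310.26 → $5,300.
Totals: Unit 2A $1,700 + $6,600 = $8,300; Unit 5A $1,700 + $8,600 = $10,300; Unit 5B $1,700 + $3,400 = $5,100; Unit PH1 $1,700 + $10,100 = $11,800; Unit 3B $1,700 + $5,300 = $7,000.

Unit 2A: $8,300 | Unit 5A: $10,300 | Unit 5B: $5,100 | Unit PH1: $11,800 | Unit 3B: $7,000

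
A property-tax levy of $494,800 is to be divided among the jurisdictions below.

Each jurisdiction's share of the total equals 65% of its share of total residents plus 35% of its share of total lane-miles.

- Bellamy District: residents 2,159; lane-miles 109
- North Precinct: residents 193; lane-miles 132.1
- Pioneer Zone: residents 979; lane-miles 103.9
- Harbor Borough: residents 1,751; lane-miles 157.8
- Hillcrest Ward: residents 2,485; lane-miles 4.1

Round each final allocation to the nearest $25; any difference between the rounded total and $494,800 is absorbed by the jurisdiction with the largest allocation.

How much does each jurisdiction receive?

Bellamy District: $129,025; North Precinct: $53,325; Pioneer Zone: $77,100; Harbor Borough: $128,325; Hillcrest Ward: $107,025

Residents total 7,567; lane-miles total 506.9.
Composite weights (65% residents + 35% lane-miles): Bellamy District 0.2607; North Precinct 0.1078; Pioneer Zone 0.1558; Harbor Borough 0.2594; Hillcrest Ward 0.2163.
Proportional shares: Bellamy District 129,003.26; North Precinct 53,334.42; Pioneer Zone 77,107.36; Harbor Borough 128,334.33; Hillcrest Ward 107,020.63.
Rounded to nearest $25: Bellamy District $129,000; North Precinct $53,325; Pioneer Zone $77,100; Harbor Borough $128,325; Hillcrest Ward $107,025. Sum = $494,775.
Difference $494,800 − $494,775 = +$25 applied to largest allocation (Bellamy District): Bellamy District becomes $129,025.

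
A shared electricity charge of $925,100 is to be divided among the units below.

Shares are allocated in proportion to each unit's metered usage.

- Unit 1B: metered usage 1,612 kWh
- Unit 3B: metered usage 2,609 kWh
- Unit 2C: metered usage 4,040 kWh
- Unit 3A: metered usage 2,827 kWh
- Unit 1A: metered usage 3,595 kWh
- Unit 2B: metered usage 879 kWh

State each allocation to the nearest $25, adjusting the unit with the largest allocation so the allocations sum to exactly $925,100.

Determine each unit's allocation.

Metered usage total: 15,562.
Unrounded shares: Unit 1B 1,612/15,562 × $925,100 = 95,827.09; Unit 3B 2,609/15,562 × $925,100 = 155,094.84; Unit 2C 4,040/15,562 × $925,100 = 240,162.19; Unit 3A 2,827/15,562 × $925,100 = 168,054.09; Unit 1A 3,595/15,562 × $925,100 = 213,708.68; Unit 2B 879/15,562 × $925,100 = 52,253.11.
Rounded to nearest $25: Unit 1B $95,825; Unit 3B $155,100; Unit 2C $240,150; Unit 3A $168,050; Unit 1A $213,700; Unit 2B $52,250. Sum = $925,075.
Difference $925,100 − $925,075 = +$25 applied to largest allocation (Unit 2C): Unit 2C becomes $240,175.

Unit 1B: $95,825 | Unit 3B: $155,100 | Unit 2C: $240,175 | Unit 3A: $168,050 | Unit 1A: $213,700 | Unit 2B: $52,250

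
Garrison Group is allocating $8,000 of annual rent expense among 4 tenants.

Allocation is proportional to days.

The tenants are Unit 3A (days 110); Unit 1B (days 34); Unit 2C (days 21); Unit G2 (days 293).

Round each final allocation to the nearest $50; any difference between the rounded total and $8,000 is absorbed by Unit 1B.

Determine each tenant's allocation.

Unit 3A: $1,900; Unit 1B: $650; Unit 2C: $350; Unit G2: $5,100

Sum of days: 458.
Proportional shares: Unit 3A 110/458 × $8,000 = 1,921.40; Unit 1B 34/458 × $8,000 = 593.89; Unit 2C 21/458 × $8,000 = 366.81; Unit G2 293/458 × $8,000 = 5,117.90.
After rounding ($50): Unit 3A $1,900; Unit 1B $600; Unit 2C $350; Unit G2 $5,100. Sum = $7,950.
Difference $8,000 − $7,950 = +$50 applied to Unit 1B: Unit 1B becomes $650.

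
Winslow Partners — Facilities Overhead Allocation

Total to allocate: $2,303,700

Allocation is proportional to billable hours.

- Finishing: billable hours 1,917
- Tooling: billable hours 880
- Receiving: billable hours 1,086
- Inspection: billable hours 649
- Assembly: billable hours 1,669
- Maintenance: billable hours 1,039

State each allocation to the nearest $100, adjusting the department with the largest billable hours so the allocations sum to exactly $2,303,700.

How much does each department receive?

Finishing: $609,900 · Tooling: $280,000 · Receiving: $345,600 · Inspection: $206,500 · Assembly: $531,100 · Maintenance: $330,600

Total billable hours = 7,240.
Proportional shares: Finishing 1,917/7,240 × $2,303,700 = 609,971.40; Tooling 880/7,240 × $2,303,700 = 280,007.73; Receiving 1,086/7,240 × $2,303,700 = 345,555.00; Inspection 649/7,240 × $2,303,700 = 206,505.70; Assembly 1,669/7,240 × $2,303,700 = 531,060.12; Maintenance 1,039/7,240 × $2,303,700 = 330,600.04.
After rounding ($100): Finishing $610,000; Tooling $280,000; Receiving $345,600; Inspection $206,500; Assembly $531,100; Maintenance $330,600. Sum = $2,303,800.
Difference $2,303,700 − $2,303,800 = −$100 applied to largest billable hours (Finishing): Finishing becomes $609,900.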